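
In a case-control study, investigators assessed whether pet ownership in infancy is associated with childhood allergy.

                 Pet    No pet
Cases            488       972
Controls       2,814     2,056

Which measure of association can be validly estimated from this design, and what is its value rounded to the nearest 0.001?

Reading the table with exposure as columns: a = 488 (Pet, case), b = 2814 (Pet, non-case), c = 972 (No pet, case), d = 2056.
This is a case-control study: participants were sampled on outcome status, so risks in the source population cannot be estimated directly — relative risk is not valid here. The odds ratio is the appropriate measure.
OR = (a·d)/(b·c) = (488 × 2056) / (2814 × 972) = 1003328 / 2735208 = 0.36682

0.367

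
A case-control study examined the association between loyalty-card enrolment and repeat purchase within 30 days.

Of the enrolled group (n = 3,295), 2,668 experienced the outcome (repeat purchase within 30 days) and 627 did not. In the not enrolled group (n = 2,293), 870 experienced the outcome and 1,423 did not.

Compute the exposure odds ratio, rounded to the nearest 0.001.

From the description: a = 2668, b = 627, c = 870, d = 1423.
OR = (a·d)/(b·c) = (2668 × 1423) / (627 × 870) = 3796564 / 545490 = 6.95991
The odds of repeat purchase within 30 days are about 6.96 times as high in the enrolled group.

6.960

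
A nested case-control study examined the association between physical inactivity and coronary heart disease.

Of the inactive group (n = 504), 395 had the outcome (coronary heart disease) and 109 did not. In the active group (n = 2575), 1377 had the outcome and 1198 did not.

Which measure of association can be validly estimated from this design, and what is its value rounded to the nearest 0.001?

From the description: a = 395, b = 109, c = 1377, d = 1198.
This is a nested case-control study: participants were sampled on outcome status, so risks in the source population cannot be estimated directly — relative risk is not valid here. The odds ratio is the appropriate measure.
OR = (a·d)/(b·c) = (395 × 1198) / (109 × 1377) = 473210 / 150093 = 3.15278

3.153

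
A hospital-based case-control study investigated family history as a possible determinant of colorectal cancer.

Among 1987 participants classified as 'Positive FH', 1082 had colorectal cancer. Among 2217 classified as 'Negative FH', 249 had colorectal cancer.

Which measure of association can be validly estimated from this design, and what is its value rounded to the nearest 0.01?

From the description: a = 1082, b = 905, c = 249, d = 1968.
This is a hospital-based case-control study: participants were sampled on outcome status, so risks in the source population cannot be estimated directly — relative risk is not valid here. The odds ratio is the appropriate measure.
OR = (a·d)/(b·c) = (1082 × 1968) / (905 × 249) = 2129376 / 225345 = 9.44940

9.45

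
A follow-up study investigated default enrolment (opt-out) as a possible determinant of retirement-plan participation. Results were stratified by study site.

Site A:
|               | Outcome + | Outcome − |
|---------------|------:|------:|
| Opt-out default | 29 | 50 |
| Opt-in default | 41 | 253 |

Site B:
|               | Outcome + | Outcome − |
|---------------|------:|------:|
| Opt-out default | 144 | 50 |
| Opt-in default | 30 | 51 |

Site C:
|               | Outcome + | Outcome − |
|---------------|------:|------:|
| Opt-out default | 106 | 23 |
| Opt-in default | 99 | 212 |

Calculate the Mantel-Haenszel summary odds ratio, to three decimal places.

6.043

OR_MH = Σ(aᵢdᵢ/nᵢ) / Σ(bᵢcᵢ/nᵢ), where nᵢ is the stratum total.
Stratum 1 (Site A): n = 373; a·d/n = 29·253/373 = 19.6702; b·c/n = 50·41/373 = 5.4960
Stratum 2 (Site B): n = 275; a·d/n = 144·51/275 = 26.7055; b·c/n = 50·30/275 = 5.4545
Stratum 3 (Site C): n = 440; a·d/n = 106·212/440 = 51.0727; b·c/n = 23·99/440 = 5.1750
OR_MH = (19.6702 + 26.7055 + 51.0727) / (5.4960 + 5.4545 + 5.1750) = 97.4484 / 16.1255 = 6.04312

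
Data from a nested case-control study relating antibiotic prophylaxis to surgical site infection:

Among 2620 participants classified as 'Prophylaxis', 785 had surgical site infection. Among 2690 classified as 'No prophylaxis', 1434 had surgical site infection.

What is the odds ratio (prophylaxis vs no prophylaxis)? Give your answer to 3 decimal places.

From the description: a = 785, b = 1835, c = 1434, d = 1256.
OR = (a·d)/(b·c) = (785 × 1256) / (1835 × 1434) = 985960 / 2631390 = 0.37469
Exposure is associated with lower odds of surgical site infection (OR = 0.37 < 1).

0.375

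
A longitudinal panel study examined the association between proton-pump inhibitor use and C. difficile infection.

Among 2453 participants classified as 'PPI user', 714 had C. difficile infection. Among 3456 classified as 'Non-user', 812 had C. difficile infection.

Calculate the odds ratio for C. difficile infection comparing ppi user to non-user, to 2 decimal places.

1.34

From the description: a = 714, b = 1739, c = 812, d = 2644.
OR = (a·d)/(b·c) = (714 × 2644) / (1739 × 812) = 1887816 / 1412068 = 1.33692
The odds of C. difficile infection are about 1.34 times as high in the ppi user group.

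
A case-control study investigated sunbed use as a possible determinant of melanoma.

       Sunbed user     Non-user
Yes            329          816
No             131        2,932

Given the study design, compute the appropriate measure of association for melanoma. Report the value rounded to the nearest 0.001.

Reading the table with exposure as columns: a = 329 (Sunbed user, case), b = 131 (Sunbed user, non-case), c = 816 (Non-user, case), d = 2932.
This is a case-control study: participants were sampled on outcome status, so risks in the source population cannot be estimated directly — relative risk is not valid here. The odds ratio is the appropriate measure.
OR = (a·d)/(b·c) = (329 × 2932) / (131 × 816) = 964628 / 106896 = 9.02399

9.024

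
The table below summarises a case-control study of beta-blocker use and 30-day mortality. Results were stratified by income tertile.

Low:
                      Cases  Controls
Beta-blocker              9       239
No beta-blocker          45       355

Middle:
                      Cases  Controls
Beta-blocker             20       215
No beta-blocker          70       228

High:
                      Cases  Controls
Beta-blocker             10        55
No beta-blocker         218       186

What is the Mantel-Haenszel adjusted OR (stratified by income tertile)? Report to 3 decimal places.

OR_MH = Σ(aᵢdᵢ/nᵢ) / Σ(bᵢcᵢ/nᵢ), where nᵢ is the stratum total.
Stratum 1 (Low): n = 648; a·d/n = 9·355/648 = 4.9306; b·c/n = 239·45/648 = 16.5972
Stratum 2 (Middle): n = 533; a·d/n = 20·228/533 = 8.5553; b·c/n = 215·70/533 = 28.2364
Stratum 3 (High): n = 469; a·d/n = 10·186/469 = 3.9659; b·c/n = 55·218/469 = 25.5650
OR_MH = (4.9306 + 8.5553 + 3.9659) / (16.5972 + 28.2364 + 25.5650) = 17.4518 / 70.3987 = 0.24790

0.248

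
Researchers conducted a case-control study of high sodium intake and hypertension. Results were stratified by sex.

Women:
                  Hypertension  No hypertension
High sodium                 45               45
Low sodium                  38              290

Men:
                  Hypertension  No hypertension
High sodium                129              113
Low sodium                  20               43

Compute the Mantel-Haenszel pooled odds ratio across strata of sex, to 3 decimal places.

OR_MH = Σ(aᵢdᵢ/nᵢ) / Σ(bᵢcᵢ/nᵢ), where nᵢ is the stratum total.
Stratum 1 (Women): n = 418; a·d/n = 45·290/418 = 31.2201; b·c/n = 45·38/418 = 4.0909
Stratum 2 (Men): n = 305; a·d/n = 129·43/305 = 18.1869; b·c/n = 113·20/305 = 7.4098
OR_MH = (31.2201 + 18.1869) / (4.0909 + 7.4098) = 49.4070 / 11.5007 = 4.29598

4.296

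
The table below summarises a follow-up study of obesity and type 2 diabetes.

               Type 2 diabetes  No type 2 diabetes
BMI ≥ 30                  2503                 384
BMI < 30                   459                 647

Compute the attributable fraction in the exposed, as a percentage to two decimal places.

52.13

Cells: a = 2503, b = 384, c = 459, d = 647.
Risk in exposed = 2503/2887 = 0.86699; risk in unexposed = 459/1106 = 0.41501.
RR = 0.86699/0.41501 = 2.08909
AR% = (RR − 1)/RR × 100 = (2.08909 − 1)/2.08909 × 100 = 52.1322%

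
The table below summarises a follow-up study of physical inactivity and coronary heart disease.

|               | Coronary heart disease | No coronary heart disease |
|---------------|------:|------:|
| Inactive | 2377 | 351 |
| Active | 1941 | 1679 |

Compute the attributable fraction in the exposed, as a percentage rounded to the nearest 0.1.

38.5

Cells: a = 2377, b = 351, c = 1941, d = 1679.
Risk in exposed = 2377/2728 = 0.87133; risk in unexposed = 1941/3620 = 0.53619.
RR = 0.87133/0.53619 = 1.62505
AR% = (RR − 1)/RR × 100 = (1.62505 − 1)/1.62505 × 100 = 38.4636%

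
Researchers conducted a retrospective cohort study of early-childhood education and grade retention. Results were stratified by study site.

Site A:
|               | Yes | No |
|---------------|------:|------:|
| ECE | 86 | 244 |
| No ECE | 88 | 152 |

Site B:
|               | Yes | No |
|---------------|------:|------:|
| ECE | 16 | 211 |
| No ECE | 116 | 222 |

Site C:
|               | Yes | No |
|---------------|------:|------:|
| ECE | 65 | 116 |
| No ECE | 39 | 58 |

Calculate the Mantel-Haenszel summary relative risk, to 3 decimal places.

RR_MH = Σ(aᵢ·n₀ᵢ/nᵢ) / Σ(cᵢ·n₁ᵢ/nᵢ), with n₁ᵢ = aᵢ+bᵢ (exposed), n₀ᵢ = cᵢ+dᵢ (unexposed), nᵢ = n₁ᵢ+n₀ᵢ.
Stratum 1 (Site A): n₁ = 330, n₀ = 240, n = 570; a·n₀/n = 86·240/570 = 36.2105; c·n₁/n = 88·330/570 = 50.9474
Stratum 2 (Site B): n₁ = 227, n₀ = 338, n = 565; a·n₀/n = 16·338/565 = 9.5717; c·n₁/n = 116·227/565 = 46.6053
Stratum 3 (Site C): n₁ = 181, n₀ = 97, n = 278; a·n₀/n = 65·97/278 = 22.6799; c·n₁/n = 39·181/278 = 25.3921
RR_MH = (36.2105 + 9.5717 + 22.6799) / (50.9474 + 46.6053 + 25.3921) = 68.4621 / 122.9448 = 0.55685

0.557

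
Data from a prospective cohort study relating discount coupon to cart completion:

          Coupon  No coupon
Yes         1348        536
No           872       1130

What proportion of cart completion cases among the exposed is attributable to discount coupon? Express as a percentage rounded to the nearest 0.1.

47.0

Reading the table with exposure as columns: a = 1348 (Coupon, case), b = 872 (Coupon, non-case), c = 536 (No coupon, case), d = 1130.
Risk in exposed = 1348/2220 = 0.60721; risk in unexposed = 536/1666 = 0.32173.
RR = 0.60721/0.32173 = 1.88733
AR% = (RR − 1)/RR × 100 = (1.88733 − 1)/1.88733 × 100 = 47.0150%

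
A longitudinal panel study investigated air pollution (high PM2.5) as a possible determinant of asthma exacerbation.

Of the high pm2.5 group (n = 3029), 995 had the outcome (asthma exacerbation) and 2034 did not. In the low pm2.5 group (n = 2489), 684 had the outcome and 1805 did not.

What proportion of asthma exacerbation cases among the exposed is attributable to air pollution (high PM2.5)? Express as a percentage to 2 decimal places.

From the description: a = 995, b = 2034, c = 684, d = 1805.
Risk in exposed = 995/3029 = 0.32849; risk in unexposed = 684/2489 = 0.27481.
RR = 0.32849/0.27481 = 1.19534
AR% = (RR − 1)/RR × 100 = (1.19534 − 1)/1.19534 × 100 = 16.3420%

16.34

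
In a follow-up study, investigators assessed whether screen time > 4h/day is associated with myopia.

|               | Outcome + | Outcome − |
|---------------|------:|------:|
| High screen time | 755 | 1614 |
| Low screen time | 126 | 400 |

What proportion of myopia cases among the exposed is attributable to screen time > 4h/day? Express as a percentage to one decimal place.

24.8

Cells: a = 755, b = 1614, c = 126, d = 400.
Risk in exposed = 755/2369 = 0.31870; risk in unexposed = 126/526 = 0.23954.
RR = 0.31870/0.23954 = 1.33045
AR% = (RR − 1)/RR × 100 = (1.33045 − 1)/1.33045 × 100 = 24.8372%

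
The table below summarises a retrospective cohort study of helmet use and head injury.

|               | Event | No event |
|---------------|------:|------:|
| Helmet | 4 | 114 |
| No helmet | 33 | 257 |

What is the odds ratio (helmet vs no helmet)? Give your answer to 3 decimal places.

0.273

Cells: a = 4, b = 114, c = 33, d = 257.
OR = (a·d)/(b·c) = (4 × 257) / (114 × 33) = 1028 / 3762 = 0.27326
Exposure is associated with lower odds of head injury (OR = 0.27 < 1).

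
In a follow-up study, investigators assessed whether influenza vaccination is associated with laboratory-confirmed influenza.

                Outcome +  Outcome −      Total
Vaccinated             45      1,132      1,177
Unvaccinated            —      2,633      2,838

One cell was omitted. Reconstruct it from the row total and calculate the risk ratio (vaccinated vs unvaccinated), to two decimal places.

The missing cell is in the unexposed row: 2838 − 2633 = 205.
So a = 45, b = 1132, c = 205, d = 2633.
RR = [a/(a+b)] / [c/(c+d)] = (45/1177) / (205/2838) = 0.03823/0.07223 = 0.52929

0.53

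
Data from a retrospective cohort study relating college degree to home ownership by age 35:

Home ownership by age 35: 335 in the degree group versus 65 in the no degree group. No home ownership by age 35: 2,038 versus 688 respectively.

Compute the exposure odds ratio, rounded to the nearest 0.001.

1.740

From the description: a = 335, b = 2038, c = 65, d = 688.
OR = (a·d)/(b·c) = (335 × 688) / (2038 × 65) = 230480 / 132470 = 1.73987
The odds of home ownership by age 35 are about 1.74 times as high in the degree group.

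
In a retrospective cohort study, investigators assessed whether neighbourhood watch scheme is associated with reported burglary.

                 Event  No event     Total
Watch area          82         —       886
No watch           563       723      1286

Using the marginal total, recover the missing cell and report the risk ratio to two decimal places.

0.21

The missing cell is in the exposed row: 886 − 82 = 804.
So a = 82, b = 804, c = 563, d = 723.
RR = [a/(a+b)] / [c/(c+d)] = (82/886) / (563/1286) = 0.09255/0.43779 = 0.21140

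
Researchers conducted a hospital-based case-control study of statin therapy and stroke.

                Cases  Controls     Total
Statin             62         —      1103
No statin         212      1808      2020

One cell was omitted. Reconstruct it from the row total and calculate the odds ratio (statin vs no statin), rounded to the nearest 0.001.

The missing cell is in the exposed row: 1103 − 62 = 1041.
So a = 62, b = 1041, c = 212, d = 1808.
OR = (a·d)/(b·c) = (62 × 1808) / (1041 × 212) = 112096 / 220692 = 0.50793

0.508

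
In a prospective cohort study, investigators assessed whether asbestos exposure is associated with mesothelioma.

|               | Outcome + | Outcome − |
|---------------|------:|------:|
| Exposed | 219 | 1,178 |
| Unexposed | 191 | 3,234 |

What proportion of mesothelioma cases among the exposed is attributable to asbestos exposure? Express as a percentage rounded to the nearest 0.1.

64.4

Cells: a = 219, b = 1178, c = 191, d = 3234.
Risk in exposed = 219/1397 = 0.15676; risk in unexposed = 191/3425 = 0.05577.
RR = 0.15676/0.05577 = 2.81109
AR% = (RR − 1)/RR × 100 = (2.81109 − 1)/2.81109 × 100 = 64.4266%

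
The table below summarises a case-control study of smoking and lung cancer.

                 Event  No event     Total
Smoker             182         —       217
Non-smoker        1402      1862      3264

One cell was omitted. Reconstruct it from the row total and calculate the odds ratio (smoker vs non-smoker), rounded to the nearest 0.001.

The missing cell is in the exposed row: 217 − 182 = 35.
So a = 182, b = 35, c = 1402, d = 1862.
OR = (a·d)/(b·c) = (182 × 1862) / (35 × 1402) = 338884 / 49070 = 6.90613

6.906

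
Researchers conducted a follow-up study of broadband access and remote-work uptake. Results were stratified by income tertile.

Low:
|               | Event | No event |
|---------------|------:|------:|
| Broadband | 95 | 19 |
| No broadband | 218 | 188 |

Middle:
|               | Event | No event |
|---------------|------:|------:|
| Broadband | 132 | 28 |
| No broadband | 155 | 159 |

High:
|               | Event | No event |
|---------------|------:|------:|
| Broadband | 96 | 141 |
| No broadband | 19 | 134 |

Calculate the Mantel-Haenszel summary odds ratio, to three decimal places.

4.652

OR_MH = Σ(aᵢdᵢ/nᵢ) / Σ(bᵢcᵢ/nᵢ), where nᵢ is the stratum total.
Stratum 1 (Low): n = 520; a·d/n = 95·188/520 = 34.3462; b·c/n = 19·218/520 = 7.9654
Stratum 2 (Middle): n = 474; a·d/n = 132·159/474 = 44.2785; b·c/n = 28·155/474 = 9.1561
Stratum 3 (High): n = 390; a·d/n = 96·134/390 = 32.9846; b·c/n = 141·19/390 = 6.8692
OR_MH = (34.3462 + 44.2785 + 32.9846) / (7.9654 + 9.1561 + 6.8692) = 111.6093 / 23.9907 = 4.65218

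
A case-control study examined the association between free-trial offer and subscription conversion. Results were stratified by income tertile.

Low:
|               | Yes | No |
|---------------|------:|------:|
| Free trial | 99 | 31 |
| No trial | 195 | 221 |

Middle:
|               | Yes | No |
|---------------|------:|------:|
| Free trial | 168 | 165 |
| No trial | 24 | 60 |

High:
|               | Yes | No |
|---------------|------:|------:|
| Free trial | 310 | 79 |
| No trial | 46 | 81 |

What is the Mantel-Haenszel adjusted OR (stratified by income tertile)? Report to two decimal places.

4.09

OR_MH = Σ(aᵢdᵢ/nᵢ) / Σ(bᵢcᵢ/nᵢ), where nᵢ is the stratum total.
Stratum 1 (Low): n = 546; a·d/n = 99·221/546 = 40.0714; b·c/n = 31·195/546 = 11.0714
Stratum 2 (Middle): n = 417; a·d/n = 168·60/417 = 24.1727; b·c/n = 165·24/417 = 9.4964
Stratum 3 (High): n = 516; a·d/n = 310·81/516 = 48.6628; b·c/n = 79·46/516 = 7.0426
OR_MH = (40.0714 + 24.1727 + 48.6628) / (11.0714 + 9.4964 + 7.0426) = 112.9069 / 27.6105 = 4.08928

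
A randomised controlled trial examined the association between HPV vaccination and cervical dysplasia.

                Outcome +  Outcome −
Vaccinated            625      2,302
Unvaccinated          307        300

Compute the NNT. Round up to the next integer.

4

Risk in treated group = 625/2927 = 0.21353; risk in control = 307/607 = 0.50577.
Absolute risk reduction = 0.50577 − 0.21353 = 0.29224
NNT = 1 / ARR = 1 / 0.29224 = 3.422 → round up → 4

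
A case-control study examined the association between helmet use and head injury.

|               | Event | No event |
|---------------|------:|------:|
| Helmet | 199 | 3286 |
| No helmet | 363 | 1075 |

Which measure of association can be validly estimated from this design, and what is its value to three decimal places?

0.179

Cells: a = 199, b = 3286, c = 363, d = 1075.
This is a case-control study: participants were sampled on outcome status, so risks in the source population cannot be estimated directly — relative risk is not valid here. The odds ratio is the appropriate measure.
OR = (a·d)/(b·c) = (199 × 1075) / (3286 × 363) = 213925 / 1192818 = 0.17934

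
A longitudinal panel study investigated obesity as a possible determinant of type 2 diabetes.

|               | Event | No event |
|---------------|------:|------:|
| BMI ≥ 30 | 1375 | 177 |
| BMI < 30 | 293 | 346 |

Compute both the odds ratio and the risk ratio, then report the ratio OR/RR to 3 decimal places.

Cells: a = 1375, b = 177, c = 293, d = 346.
OR = (1375·346)/(177·293) = 475750/51861 = 9.17356
Risk in exposed = 1375/1552 = 0.88595; risk in unexposed = 293/639 = 0.45853; RR = 1.93217
OR/RR = 9.17356 / 1.93217 = 4.74781
The outcome is not rare, so the OR lies further from 1 than the RR.

4.748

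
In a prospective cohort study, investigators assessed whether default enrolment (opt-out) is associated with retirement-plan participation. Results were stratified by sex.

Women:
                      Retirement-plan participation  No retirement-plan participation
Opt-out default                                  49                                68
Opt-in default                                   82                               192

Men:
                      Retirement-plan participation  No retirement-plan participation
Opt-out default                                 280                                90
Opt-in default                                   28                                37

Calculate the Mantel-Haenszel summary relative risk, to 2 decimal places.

RR_MH = Σ(aᵢ·n₀ᵢ/nᵢ) / Σ(cᵢ·n₁ᵢ/nᵢ), with n₁ᵢ = aᵢ+bᵢ (exposed), n₀ᵢ = cᵢ+dᵢ (unexposed), nᵢ = n₁ᵢ+n₀ᵢ.
Stratum 1 (Women): n₁ = 117, n₀ = 274, n = 391; a·n₀/n = 49·274/391 = 34.3376; c·n₁/n = 82·117/391 = 24.5371
Stratum 2 (Men): n₁ = 370, n₀ = 65, n = 435; a·n₀/n = 280·65/435 = 41.8391; c·n₁/n = 28·370/435 = 23.8161
RR_MH = (34.3376 + 41.8391) / (24.5371 + 23.8161) = 76.1767 / 48.3532 = 1.57542

1.58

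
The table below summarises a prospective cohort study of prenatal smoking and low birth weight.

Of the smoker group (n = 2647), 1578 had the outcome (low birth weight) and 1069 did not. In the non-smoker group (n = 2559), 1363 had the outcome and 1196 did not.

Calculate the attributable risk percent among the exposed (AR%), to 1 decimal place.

From the description: a = 1578, b = 1069, c = 1363, d = 1196.
Risk in exposed = 1578/2647 = 0.59615; risk in unexposed = 1363/2559 = 0.53263.
RR = 0.59615/0.53263 = 1.11925
AR% = (RR − 1)/RR × 100 = (1.11925 − 1)/1.11925 × 100 = 10.6545%

10.7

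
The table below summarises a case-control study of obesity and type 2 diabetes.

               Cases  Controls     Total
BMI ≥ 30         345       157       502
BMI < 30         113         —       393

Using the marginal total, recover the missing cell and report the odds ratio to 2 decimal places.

The missing cell is in the unexposed row: 393 − 113 = 280.
So a = 345, b = 157, c = 113, d = 280.
OR = (a·d)/(b·c) = (345 × 280) / (157 × 113) = 96600 / 17741 = 5.44501

5.45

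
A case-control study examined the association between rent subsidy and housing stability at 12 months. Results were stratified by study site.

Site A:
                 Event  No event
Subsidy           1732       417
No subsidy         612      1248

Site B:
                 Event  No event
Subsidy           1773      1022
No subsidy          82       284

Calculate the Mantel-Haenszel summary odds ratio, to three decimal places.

OR_MH = Σ(aᵢdᵢ/nᵢ) / Σ(bᵢcᵢ/nᵢ), where nᵢ is the stratum total.
Stratum 1 (Site A): n = 4009; a·d/n = 1732·1248/4009 = 539.1709; b·c/n = 417·612/4009 = 63.6578
Stratum 2 (Site B): n = 3161; a·d/n = 1773·284/3161 = 159.2952; b·c/n = 1022·82/3161 = 26.5119
OR_MH = (539.1709 + 159.2952) / (63.6578 + 26.5119) = 698.4660 / 90.1696 = 7.74613

7.746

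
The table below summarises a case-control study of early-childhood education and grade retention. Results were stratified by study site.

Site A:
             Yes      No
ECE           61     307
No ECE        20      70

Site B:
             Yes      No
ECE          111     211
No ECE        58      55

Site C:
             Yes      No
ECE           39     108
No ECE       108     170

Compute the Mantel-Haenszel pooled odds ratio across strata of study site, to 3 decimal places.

OR_MH = Σ(aᵢdᵢ/nᵢ) / Σ(bᵢcᵢ/nᵢ), where nᵢ is the stratum total.
Stratum 1 (Site A): n = 458; a·d/n = 61·70/458 = 9.3231; b·c/n = 307·20/458 = 13.4061
Stratum 2 (Site B): n = 435; a·d/n = 111·55/435 = 14.0345; b·c/n = 211·58/435 = 28.1333
Stratum 3 (Site C): n = 425; a·d/n = 39·170/425 = 15.6000; b·c/n = 108·108/425 = 27.4447
OR_MH = (9.3231 + 14.0345 + 15.6000) / (13.4061 + 28.1333 + 27.4447) = 38.9576 / 68.9842 = 0.56473

0.565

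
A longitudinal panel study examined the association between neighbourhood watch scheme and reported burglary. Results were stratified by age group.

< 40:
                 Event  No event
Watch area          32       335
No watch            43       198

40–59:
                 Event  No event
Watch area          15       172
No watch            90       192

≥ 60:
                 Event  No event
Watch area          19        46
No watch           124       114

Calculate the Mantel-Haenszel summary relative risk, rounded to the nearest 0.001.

0.414

RR_MH = Σ(aᵢ·n₀ᵢ/nᵢ) / Σ(cᵢ·n₁ᵢ/nᵢ), with n₁ᵢ = aᵢ+bᵢ (exposed), n₀ᵢ = cᵢ+dᵢ (unexposed), nᵢ = n₁ᵢ+n₀ᵢ.
Stratum 1 (< 40): n₁ = 367, n₀ = 241, n = 608; a·n₀/n = 32·241/608 = 12.6842; c·n₁/n = 43·367/608 = 25.9556
Stratum 2 (40–59): n₁ = 187, n₀ = 282, n = 469; a·n₀/n = 15·282/469 = 9.0192; c·n₁/n = 90·187/469 = 35.8849
Stratum 3 (≥ 60): n₁ = 65, n₀ = 238, n = 303; a·n₀/n = 19·238/303 = 14.9241; c·n₁/n = 124·65/303 = 26.6007
RR_MH = (12.6842 + 9.0192 + 14.9241) / (25.9556 + 35.8849 + 26.6007) = 36.6275 / 88.4411 = 0.41415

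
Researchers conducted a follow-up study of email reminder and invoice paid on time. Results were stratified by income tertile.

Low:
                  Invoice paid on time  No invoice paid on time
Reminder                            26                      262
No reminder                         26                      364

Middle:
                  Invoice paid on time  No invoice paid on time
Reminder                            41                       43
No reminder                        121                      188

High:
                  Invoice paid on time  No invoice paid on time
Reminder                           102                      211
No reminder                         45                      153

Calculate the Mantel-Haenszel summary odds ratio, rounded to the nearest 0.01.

OR_MH = Σ(aᵢdᵢ/nᵢ) / Σ(bᵢcᵢ/nᵢ), where nᵢ is the stratum total.
Stratum 1 (Low): n = 678; a·d/n = 26·364/678 = 13.9587; b·c/n = 262·26/678 = 10.0472
Stratum 2 (Middle): n = 393; a·d/n = 41·188/393 = 19.6132; b·c/n = 43·121/393 = 13.2392
Stratum 3 (High): n = 511; a·d/n = 102·153/511 = 30.5401; b·c/n = 211·45/511 = 18.5812
OR_MH = (13.9587 + 19.6132 + 30.5401) / (10.0472 + 13.2392 + 18.5812) = 64.1121 / 41.8676 = 1.53130

1.53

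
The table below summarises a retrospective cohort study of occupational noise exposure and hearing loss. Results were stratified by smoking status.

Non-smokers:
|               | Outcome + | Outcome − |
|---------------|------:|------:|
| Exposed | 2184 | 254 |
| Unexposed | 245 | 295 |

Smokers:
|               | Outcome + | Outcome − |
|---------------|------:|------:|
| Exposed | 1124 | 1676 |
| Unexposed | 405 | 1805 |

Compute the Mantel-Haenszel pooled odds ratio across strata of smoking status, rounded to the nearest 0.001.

OR_MH = Σ(aᵢdᵢ/nᵢ) / Σ(bᵢcᵢ/nᵢ), where nᵢ is the stratum total.
Stratum 1 (Non-smokers): n = 2978; a·d/n = 2184·295/2978 = 216.3465; b·c/n = 254·245/2978 = 20.8966
Stratum 2 (Smokers): n = 5010; a·d/n = 1124·1805/5010 = 404.9541; b·c/n = 1676·405/5010 = 135.4850
OR_MH = (216.3465 + 404.9541) / (20.8966 + 135.4850) = 621.3006 / 156.3816 = 3.97298

3.973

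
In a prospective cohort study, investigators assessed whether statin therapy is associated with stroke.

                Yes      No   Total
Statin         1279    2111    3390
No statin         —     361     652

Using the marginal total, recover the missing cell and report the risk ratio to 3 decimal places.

The missing cell is in the unexposed row: 652 − 361 = 291.
So a = 1279, b = 2111, c = 291, d = 361.
RR = [a/(a+b)] / [c/(c+d)] = (1279/3390) / (291/652) = 0.37729/0.44632 = 0.84533

0.845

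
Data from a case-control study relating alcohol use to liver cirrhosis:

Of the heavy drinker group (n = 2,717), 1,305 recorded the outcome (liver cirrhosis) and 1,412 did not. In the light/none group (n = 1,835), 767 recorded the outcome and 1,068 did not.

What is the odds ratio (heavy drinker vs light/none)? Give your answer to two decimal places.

From the description: a = 1305, b = 1412, c = 767, d = 1068.
OR = (a·d)/(b·c) = (1305 × 1068) / (1412 × 767) = 1393740 / 1083004 = 1.28692
The odds of liver cirrhosis are about 1.29 times as high in the heavy drinker group.

1.29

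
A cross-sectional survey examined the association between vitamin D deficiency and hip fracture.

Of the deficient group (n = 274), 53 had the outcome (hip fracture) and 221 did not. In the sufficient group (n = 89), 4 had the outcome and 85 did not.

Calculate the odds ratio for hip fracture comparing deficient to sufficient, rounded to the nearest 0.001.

From the description: a = 53, b = 221, c = 4, d = 85.
OR = (a·d)/(b·c) = (53 × 85) / (221 × 4) = 4505 / 884 = 5.09615
The odds of hip fracture are about 5.10 times as high in the deficient group.

5.096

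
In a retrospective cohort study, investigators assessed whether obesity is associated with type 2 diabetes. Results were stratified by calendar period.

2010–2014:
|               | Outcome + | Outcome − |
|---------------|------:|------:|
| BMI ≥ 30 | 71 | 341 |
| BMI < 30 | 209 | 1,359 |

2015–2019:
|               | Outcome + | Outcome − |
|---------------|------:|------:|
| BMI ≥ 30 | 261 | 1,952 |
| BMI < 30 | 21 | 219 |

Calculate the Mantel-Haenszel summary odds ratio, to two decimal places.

OR_MH = Σ(aᵢdᵢ/nᵢ) / Σ(bᵢcᵢ/nᵢ), where nᵢ is the stratum total.
Stratum 1 (2010–2014): n = 1980; a·d/n = 71·1359/1980 = 48.7318; b·c/n = 341·209/1980 = 35.9944
Stratum 2 (2015–2019): n = 2453; a·d/n = 261·219/2453 = 23.3017; b·c/n = 1952·21/2453 = 16.7110
OR_MH = (48.7318 + 23.3017) / (35.9944 + 16.7110) = 72.0335 / 52.7054 = 1.36672

1.37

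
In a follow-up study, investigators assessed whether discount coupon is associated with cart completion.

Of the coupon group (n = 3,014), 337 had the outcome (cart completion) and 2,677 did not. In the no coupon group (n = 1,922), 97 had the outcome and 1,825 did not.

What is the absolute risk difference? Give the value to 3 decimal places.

0.061

From the description: a = 337, b = 2677, c = 97, d = 1825.
Risk in exposed = 337/3014 = 0.111812; risk in unexposed = 97/1922 = 0.050468.
Risk difference = 0.111812 − 0.050468 = 0.061343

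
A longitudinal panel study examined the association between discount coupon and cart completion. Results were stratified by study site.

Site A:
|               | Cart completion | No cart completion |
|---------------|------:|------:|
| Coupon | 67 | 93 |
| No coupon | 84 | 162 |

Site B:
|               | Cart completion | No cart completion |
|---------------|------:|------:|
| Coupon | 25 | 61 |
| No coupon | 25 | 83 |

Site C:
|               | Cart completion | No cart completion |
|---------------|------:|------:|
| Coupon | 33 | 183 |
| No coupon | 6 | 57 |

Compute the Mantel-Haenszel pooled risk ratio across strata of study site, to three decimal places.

1.269

RR_MH = Σ(aᵢ·n₀ᵢ/nᵢ) / Σ(cᵢ·n₁ᵢ/nᵢ), with n₁ᵢ = aᵢ+bᵢ (exposed), n₀ᵢ = cᵢ+dᵢ (unexposed), nᵢ = n₁ᵢ+n₀ᵢ.
Stratum 1 (Site A): n₁ = 160, n₀ = 246, n = 406; a·n₀/n = 67·246/406 = 40.5961; c·n₁/n = 84·160/406 = 33.1034
Stratum 2 (Site B): n₁ = 86, n₀ = 108, n = 194; a·n₀/n = 25·108/194 = 13.9175; c·n₁/n = 25·86/194 = 11.0825
Stratum 3 (Site C): n₁ = 216, n₀ = 63, n = 279; a·n₀/n = 33·63/279 = 7.4516; c·n₁/n = 6·216/279 = 4.6452
RR_MH = (40.5961 + 13.9175 + 7.4516) / (33.1034 + 11.0825 + 4.6452) = 61.9652 / 48.8311 = 1.26897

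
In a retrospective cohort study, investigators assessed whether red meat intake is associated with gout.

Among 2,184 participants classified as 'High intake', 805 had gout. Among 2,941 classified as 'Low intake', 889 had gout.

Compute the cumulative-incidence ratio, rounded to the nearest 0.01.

From the description: a = 805, b = 1379, c = 889, d = 2052.
Risk in exposed = 805/2184 = 0.36859; risk in unexposed = 889/2941 = 0.30228.
RR = 0.36859 / 0.30228 = 1.21937
The risk among the exposed is 1.22 times that among the unexposed.

1.22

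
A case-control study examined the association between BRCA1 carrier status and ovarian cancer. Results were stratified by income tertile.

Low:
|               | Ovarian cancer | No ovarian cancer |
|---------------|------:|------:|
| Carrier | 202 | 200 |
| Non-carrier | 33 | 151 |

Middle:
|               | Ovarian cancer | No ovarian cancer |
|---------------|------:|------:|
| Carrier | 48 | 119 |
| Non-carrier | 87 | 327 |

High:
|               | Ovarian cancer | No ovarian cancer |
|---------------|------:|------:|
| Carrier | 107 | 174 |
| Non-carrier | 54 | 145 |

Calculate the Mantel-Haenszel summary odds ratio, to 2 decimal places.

OR_MH = Σ(aᵢdᵢ/nᵢ) / Σ(bᵢcᵢ/nᵢ), where nᵢ is the stratum total.
Stratum 1 (Low): n = 586; a·d/n = 202·151/586 = 52.0512; b·c/n = 200·33/586 = 11.2628
Stratum 2 (Middle): n = 581; a·d/n = 48·327/581 = 27.0155; b·c/n = 119·87/581 = 17.8193
Stratum 3 (High): n = 480; a·d/n = 107·145/480 = 32.3229; b·c/n = 174·54/480 = 19.5750
OR_MH = (52.0512 + 27.0155 + 32.3229) / (11.2628 + 17.8193 + 19.5750) = 111.3896 / 48.6571 = 2.28928

2.29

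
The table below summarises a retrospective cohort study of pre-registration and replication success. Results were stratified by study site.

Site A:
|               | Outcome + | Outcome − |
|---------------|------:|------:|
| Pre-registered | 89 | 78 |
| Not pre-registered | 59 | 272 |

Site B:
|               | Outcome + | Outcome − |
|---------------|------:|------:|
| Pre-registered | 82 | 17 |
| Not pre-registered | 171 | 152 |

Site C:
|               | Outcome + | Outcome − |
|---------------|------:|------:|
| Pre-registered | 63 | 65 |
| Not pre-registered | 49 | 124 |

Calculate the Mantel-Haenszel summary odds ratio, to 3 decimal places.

3.897

OR_MH = Σ(aᵢdᵢ/nᵢ) / Σ(bᵢcᵢ/nᵢ), where nᵢ is the stratum total.
Stratum 1 (Site A): n = 498; a·d/n = 89·272/498 = 48.6104; b·c/n = 78·59/498 = 9.2410
Stratum 2 (Site B): n = 422; a·d/n = 82·152/422 = 29.5355; b·c/n = 17·171/422 = 6.8886
Stratum 3 (Site C): n = 301; a·d/n = 63·124/301 = 25.9535; b·c/n = 65·49/301 = 10.5814
OR_MH = (48.6104 + 29.5355 + 25.9535) / (9.2410 + 6.8886 + 10.5814) = 104.0995 / 26.7110 = 3.89725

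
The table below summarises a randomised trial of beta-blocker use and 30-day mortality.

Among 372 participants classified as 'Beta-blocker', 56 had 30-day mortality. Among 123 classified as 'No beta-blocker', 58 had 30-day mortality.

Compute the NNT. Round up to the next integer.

4

Risk in treated group = 56/372 = 0.15054; risk in control = 58/123 = 0.47154.
Absolute risk reduction = 0.47154 − 0.15054 = 0.32101
NNT = 1 / ARR = 1 / 0.32101 = 3.115 → round up → 4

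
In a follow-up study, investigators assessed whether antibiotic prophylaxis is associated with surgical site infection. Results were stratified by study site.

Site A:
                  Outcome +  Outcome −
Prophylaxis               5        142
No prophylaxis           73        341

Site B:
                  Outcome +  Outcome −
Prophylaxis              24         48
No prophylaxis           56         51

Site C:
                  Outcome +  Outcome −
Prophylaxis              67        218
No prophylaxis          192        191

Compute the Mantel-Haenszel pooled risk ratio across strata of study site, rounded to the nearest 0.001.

RR_MH = Σ(aᵢ·n₀ᵢ/nᵢ) / Σ(cᵢ·n₁ᵢ/nᵢ), with n₁ᵢ = aᵢ+bᵢ (exposed), n₀ᵢ = cᵢ+dᵢ (unexposed), nᵢ = n₁ᵢ+n₀ᵢ.
Stratum 1 (Site A): n₁ = 147, n₀ = 414, n = 561; a·n₀/n = 5·414/561 = 3.6898; c·n₁/n = 73·147/561 = 19.1283
Stratum 2 (Site B): n₁ = 72, n₀ = 107, n = 179; a·n₀/n = 24·107/179 = 14.3464; c·n₁/n = 56·72/179 = 22.5251
Stratum 3 (Site C): n₁ = 285, n₀ = 383, n = 668; a·n₀/n = 67·383/668 = 38.4147; c·n₁/n = 192·285/668 = 81.9162
RR_MH = (3.6898 + 14.3464 + 38.4147) / (19.1283 + 22.5251 + 81.9162) = 56.4509 / 123.5696 = 0.45683

0.457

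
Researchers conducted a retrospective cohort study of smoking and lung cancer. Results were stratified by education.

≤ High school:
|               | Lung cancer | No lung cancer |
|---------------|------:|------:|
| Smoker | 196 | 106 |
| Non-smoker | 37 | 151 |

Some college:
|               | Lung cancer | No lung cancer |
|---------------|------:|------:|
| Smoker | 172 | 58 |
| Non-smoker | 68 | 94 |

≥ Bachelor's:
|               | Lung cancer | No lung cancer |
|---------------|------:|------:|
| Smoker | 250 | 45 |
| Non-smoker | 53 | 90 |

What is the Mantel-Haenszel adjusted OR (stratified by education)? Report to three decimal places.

OR_MH = Σ(aᵢdᵢ/nᵢ) / Σ(bᵢcᵢ/nᵢ), where nᵢ is the stratum total.
Stratum 1 (≤ High school): n = 490; a·d/n = 196·151/490 = 60.4000; b·c/n = 106·37/490 = 8.0041
Stratum 2 (Some college): n = 392; a·d/n = 172·94/392 = 41.2449; b·c/n = 58·68/392 = 10.0612
Stratum 3 (≥ Bachelor's): n = 438; a·d/n = 250·90/438 = 51.3699; b·c/n = 45·53/438 = 5.4452
OR_MH = (60.4000 + 41.2449 + 51.3699) / (8.0041 + 10.0612 + 5.4452) = 153.0148 / 23.5105 = 6.50836

6.508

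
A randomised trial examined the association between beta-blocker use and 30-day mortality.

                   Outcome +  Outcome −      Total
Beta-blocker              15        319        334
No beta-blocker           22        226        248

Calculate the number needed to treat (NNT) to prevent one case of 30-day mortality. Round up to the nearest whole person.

23

Risk in treated group = 15/334 = 0.04491; risk in control = 22/248 = 0.08871.
Absolute risk reduction = 0.08871 − 0.04491 = 0.04380
NNT = 1 / ARR = 1 / 0.04380 = 22.831 → round up → 23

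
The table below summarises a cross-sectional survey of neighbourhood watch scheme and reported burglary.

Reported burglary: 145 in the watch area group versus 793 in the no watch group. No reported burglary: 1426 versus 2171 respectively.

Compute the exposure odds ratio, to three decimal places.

0.278

From the description: a = 145, b = 1426, c = 793, d = 2171.
OR = (a·d)/(b·c) = (145 × 2171) / (1426 × 793) = 314795 / 1130818 = 0.27838
Exposure is associated with lower odds of reported burglary (OR = 0.28 < 1).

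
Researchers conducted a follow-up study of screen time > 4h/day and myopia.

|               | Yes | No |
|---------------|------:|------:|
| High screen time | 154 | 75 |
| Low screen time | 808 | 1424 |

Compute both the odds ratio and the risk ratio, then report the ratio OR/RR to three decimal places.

Cells: a = 154, b = 75, c = 808, d = 1424.
OR = (154·1424)/(75·808) = 219296/60600 = 3.61875
Risk in exposed = 154/229 = 0.67249; risk in unexposed = 808/2232 = 0.36201; RR = 1.85767
OR/RR = 3.61875 / 1.85767 = 1.94800
The outcome is not rare, so the OR lies further from 1 than the RR.

1.948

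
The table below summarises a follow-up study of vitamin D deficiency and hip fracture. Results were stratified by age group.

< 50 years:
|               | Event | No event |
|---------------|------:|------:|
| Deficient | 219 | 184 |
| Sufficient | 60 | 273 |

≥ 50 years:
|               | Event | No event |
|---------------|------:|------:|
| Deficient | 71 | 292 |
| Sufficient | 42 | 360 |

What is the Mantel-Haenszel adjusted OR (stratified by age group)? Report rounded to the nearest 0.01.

3.69

OR_MH = Σ(aᵢdᵢ/nᵢ) / Σ(bᵢcᵢ/nᵢ), where nᵢ is the stratum total.
Stratum 1 (< 50 years): n = 736; a·d/n = 219·273/736 = 81.2323; b·c/n = 184·60/736 = 15.0000
Stratum 2 (≥ 50 years): n = 765; a·d/n = 71·360/765 = 33.4118; b·c/n = 292·42/765 = 16.0314
OR_MH = (81.2323 + 33.4118) / (15.0000 + 16.0314) = 114.6441 / 31.0314 = 3.69446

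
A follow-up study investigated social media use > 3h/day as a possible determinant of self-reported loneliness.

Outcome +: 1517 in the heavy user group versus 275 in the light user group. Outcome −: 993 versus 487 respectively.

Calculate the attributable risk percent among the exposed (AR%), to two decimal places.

From the description: a = 1517, b = 993, c = 275, d = 487.
Risk in exposed = 1517/2510 = 0.60438; risk in unexposed = 275/762 = 0.36089.
RR = 0.60438/0.36089 = 1.67469
AR% = (RR − 1)/RR × 100 = (1.67469 − 1)/1.67469 × 100 = 40.2874%

40.29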